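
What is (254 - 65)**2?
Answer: 35721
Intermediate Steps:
(254 - 65)**2 = 189**2 = 35721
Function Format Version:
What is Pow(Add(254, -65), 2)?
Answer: 35721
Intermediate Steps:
Pow(Add(254, -65), 2) = Pow(189, 2) = 35721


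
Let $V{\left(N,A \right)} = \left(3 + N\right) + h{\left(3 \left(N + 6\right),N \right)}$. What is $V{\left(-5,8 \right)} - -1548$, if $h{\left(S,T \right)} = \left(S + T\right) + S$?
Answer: $1547$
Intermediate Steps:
$h{\left(S,T \right)} = T + 2 S$
$V{\left(N,A \right)} = 39 + 8 N$ ($V{\left(N,A \right)} = \left(3 + N\right) + \left(N + 2 \cdot 3 \left(N + 6\right)\right) = \left(3 + N\right) + \left(N + 2 \cdot 3 \left(6 + N\right)\right) = \left(3 + N\right) + \left(N + 2 \left(18 + 3 N\right)\right) = \left(3 + N\right) + \left(N + \left(36 + 6 N\right)\right) = \left(3 + N\right) + \left(36 + 7 N\right) = 39 + 8 N$)
$V{\left(-5,8 \right)} - -1548 = \left(39 + 8 \left(-5\right)\right) - -1548 = \left(39 - 40\right) + 1548 = -1 + 1548 = 1547$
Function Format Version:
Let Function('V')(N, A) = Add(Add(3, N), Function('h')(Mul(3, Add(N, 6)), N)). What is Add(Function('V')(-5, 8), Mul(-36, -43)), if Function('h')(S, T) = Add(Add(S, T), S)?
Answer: 1547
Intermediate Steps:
Function('h')(S, T) = Add(T, Mul(2, S))
Function('V')(N, A) = Add(39, Mul(8, N)) (Function('V')(N, A) = Add(Add(3, N), Add(N, Mul(2, Mul(3, Add(N, 6))))) = Add(Add(3, N), Add(N, Mul(2, Mul(3, Add(6, N))))) = Add(Add(3, N), Add(N, Mul(2, Add(18, Mul(3, N))))) = Add(Add(3, N), Add(N, Add(36, Mul(6, N)))) = Add(Add(3, N), Add(36, Mul(7, N))) = Add(39, Mul(8, N)))
Add(Function('V')(-5, 8), Mul(-36, -43)) = Add(Add(39, Mul(8, -5)), Mul(-36, -43)) = Add(Add(39, -40), 1548) = Add(-1, 1548) = 1547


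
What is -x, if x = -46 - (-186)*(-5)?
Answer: 976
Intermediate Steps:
x = -976 (x = -46 - 62*15 = -46 - 930 = -976)
-x = -1*(-976) = 976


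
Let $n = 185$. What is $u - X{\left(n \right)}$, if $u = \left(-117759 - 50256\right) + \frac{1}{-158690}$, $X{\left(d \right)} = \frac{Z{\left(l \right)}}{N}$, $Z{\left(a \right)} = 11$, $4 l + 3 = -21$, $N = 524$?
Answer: $- \frac{6985523564757}{41576780} \approx -1.6802 \cdot 10^{5}$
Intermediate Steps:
$l = -6$ ($l = - \frac{3}{4} + \frac{1}{4} \left(-21\right) = - \frac{3}{4} - \frac{21}{4} = -6$)
$X{\left(d \right)} = \frac{11}{524}$
$u = - \frac{26662300351}{158690}$ ($u = -168015 - \frac{1}{158690} = - \frac{26662300351}{158690} \approx -1.6802 \cdot 10^{5}$)
$u - X{\left(n \right)} = - \frac{26662300351}{158690} - \frac{11}{524} = - \frac{6985523564757}{41576780}$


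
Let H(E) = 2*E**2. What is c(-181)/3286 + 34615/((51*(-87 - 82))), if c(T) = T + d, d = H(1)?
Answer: -115287691/28322034 ≈ -4.0706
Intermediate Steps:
d = 2 (d = 2*1**2 = 2*1 = 2)
c(T) = 2 + T (c(T) = T + 2 = 2 + T)
c(-181)/3286 + 34615/((51*(-87 - 82))) = (2 - 181)/3286 + 34615/((51*(-87 - 82))) = -179*1/3286 + 34615/((51*(-169))) = -179/3286 + 34615/(-8619) = -179/3286 + 34615*(-1/8619) = -179/3286 - 34615/8619 = -115287691/28322034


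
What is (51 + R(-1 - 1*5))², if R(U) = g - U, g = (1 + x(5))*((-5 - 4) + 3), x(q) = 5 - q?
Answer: 2601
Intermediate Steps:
g = -6 (g = (1 + (5 - 1*5))*((-5 - 4) + 3) = (1 + (5 - 5))*(-9 + 3) = (1 + 0)*(-6) = 1*(-6) = -6)
R(U) = -6 - U
(51 + R(-1 - 1*5))² = (51 + (-6 - (-1 - 1*5)))² = (51 + (-6 - (-1 - 5)))² = (51 + (-6 - 1*(-6)))² = (51 + (-6 + 6))² = (51 + 0)² = 51² = 2601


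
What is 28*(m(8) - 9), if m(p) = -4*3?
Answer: -588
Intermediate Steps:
m(p) = -12
28*(m(8) - 9) = 28*(-12 - 9) = 28*(-21) = -588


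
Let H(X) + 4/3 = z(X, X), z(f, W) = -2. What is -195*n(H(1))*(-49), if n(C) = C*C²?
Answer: -3185000/9 ≈ -3.5389e+5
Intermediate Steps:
H(X) = -10/3 (H(X) = -4/3 - 2 = -10/3)
n(C) = C³
-195*n(H(1))*(-49) = -195*(-10/3)³*(-49) = -195*(-1000/27)*(-49) = (65000/9)*(-49) = -3185000/9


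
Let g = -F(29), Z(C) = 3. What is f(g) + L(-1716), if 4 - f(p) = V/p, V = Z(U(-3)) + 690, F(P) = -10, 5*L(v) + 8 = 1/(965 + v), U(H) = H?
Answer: -502421/7510 ≈ -66.900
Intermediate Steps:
L(v) = -8/5 + 1/(5*(965 + v))
g = 10 (g = -1*(-10) = 10)
V = 693 (V = 3 + 690 = 693)
f(p) = 4 - 693/p
f(g) + L(-1716) = (4 - 693/10) + (-7719 - 8*(-1716))/(5*(965 - 1716)) = (4 - 693*⅒) + (⅕)*(-7719 + 13728)/(-751) = (4 - 693/10) + (⅕)*(-1/751)*6009 = -653/10 - 6009/3755 = -502421/7510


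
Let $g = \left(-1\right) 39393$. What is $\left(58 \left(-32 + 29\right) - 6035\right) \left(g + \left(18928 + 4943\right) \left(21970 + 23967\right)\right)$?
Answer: $-6808309655406$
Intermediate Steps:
$g = -39393$
$\left(58 \left(-32 + 29\right) - 6035\right) \left(g + \left(18928 + 4943\right) \left(21970 + 23967\right)\right) = \left(58 \left(-32 + 29\right) - 6035\right) \left(-39393 + \left(18928 + 4943\right) \left(21970 + 23967\right)\right) = \left(58 \left(-3\right) - 6035\right) \left(-39393 + 23871 \cdot 45937\right) = \left(-174 - 6035\right) \left(-39393 + 1096562127\right) = \left(-6209\right) 1096522734 = -6808309655406$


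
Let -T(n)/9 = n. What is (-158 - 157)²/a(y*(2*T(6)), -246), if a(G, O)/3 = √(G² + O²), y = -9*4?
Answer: 2205*√421585/168634 ≈ 8.4900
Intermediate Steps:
T(n) = -9*n
y = -36
a(G, O) = 3*√(G² + O²)
(-158 - 157)²/a(y*(2*T(6)), -246) = (-158 - 157)²/((3*√((-72*(-9*6))² + (-246)²))) = (-315)²/((3*√((-72*(-54))² + 60516))) = 99225/((3*√((-36*(-108))² + 60516))) = 99225/((3*√(3888² + 60516))) = 99225/((3*√(15116544 + 60516))) = 99225/((3*√15177060)) = 99225/((3*(6*√421585))) = 99225/((18*√421585)) = 99225*(√421585/7588530) = 2205*√421585/168634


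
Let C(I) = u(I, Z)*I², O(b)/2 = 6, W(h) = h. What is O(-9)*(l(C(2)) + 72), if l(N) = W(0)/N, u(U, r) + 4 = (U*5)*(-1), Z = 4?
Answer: 864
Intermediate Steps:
u(U, r) = -4 - 5*U (u(U, r) = -4 + (U*5)*(-1) = -4 + (5*U)*(-1) = -4 - 5*U)
O(b) = 12 (O(b) = 2*6 = 12)
C(I) = I²*(-4 - 5*I) (C(I) = (-4 - 5*I)*I² = I²*(-4 - 5*I))
l(N) = 0 (l(N) = 0/N = 0)
O(-9)*(l(C(2)) + 72) = 12*(0 + 72) = 12*72 = 864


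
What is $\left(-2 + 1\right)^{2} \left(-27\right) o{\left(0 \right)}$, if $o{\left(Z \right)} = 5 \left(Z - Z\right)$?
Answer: $0$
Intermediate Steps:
$o{\left(Z \right)} = 0$ ($o{\left(Z \right)} = 5 \cdot 0 = 0$)
$\left(-2 + 1\right)^{2} \left(-27\right) o{\left(0 \right)} = \left(-2 + 1\right)^{2} \left(-27\right) 0 = \left(-1\right)^{2} \left(-27\right) 0 = 1 \left(-27\right) 0 = \left(-27\right) 0 = 0$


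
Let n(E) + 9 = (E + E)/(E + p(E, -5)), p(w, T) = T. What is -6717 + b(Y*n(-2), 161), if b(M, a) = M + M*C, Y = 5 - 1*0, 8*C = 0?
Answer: -47314/7 ≈ -6759.1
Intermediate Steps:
C = 0 (C = (1/8)*0 = 0)
n(E) = -9 + 2*E/(-5 + E) (n(E) = -9 + (E + E)/(E - 5) = -9 + (2*E)/(-5 + E) = -9 + 2*E/(-5 + E))
Y = 5 (Y = 5 + 0 = 5)
b(M, a) = M (b(M, a) = M + M*0 = M + 0 = M)
-6717 + b(Y*n(-2), 161) = -6717 + 5*((45 - 7*(-2))/(-5 - 2)) = -6717 + 5*((45 + 14)/(-7)) = -6717 + 5*(-1/7*59) = -6717 + 5*(-59/7) = -6717 - 295/7 = -47314/7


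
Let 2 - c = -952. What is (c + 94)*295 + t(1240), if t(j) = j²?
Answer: 1846760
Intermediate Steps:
c = 954 (c = 2 - 1*(-952) = 2 + 952 = 954)
(c + 94)*295 + t(1240) = (954 + 94)*295 + 1240² = 1048*295 + 1537600 = 309160 + 1537600 = 1846760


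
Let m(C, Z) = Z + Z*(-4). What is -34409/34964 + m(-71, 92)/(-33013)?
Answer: -1126294253/1154266532 ≈ -0.97577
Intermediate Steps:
m(C, Z) = -3*Z (m(C, Z) = Z - 4*Z = -3*Z)
-34409/34964 + m(-71, 92)/(-33013) = -34409/34964 - 3*92/(-33013) = -34409*1/34964 - 276*(-1/33013) = -34409/34964 + 276/33013 = -1126294253/1154266532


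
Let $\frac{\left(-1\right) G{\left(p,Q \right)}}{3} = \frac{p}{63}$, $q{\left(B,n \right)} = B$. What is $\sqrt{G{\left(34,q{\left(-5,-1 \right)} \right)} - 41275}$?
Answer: $\frac{i \sqrt{18202989}}{21} \approx 203.17 i$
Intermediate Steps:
$G{\left(p,Q \right)} = - \frac{p}{21}$ ($G{\left(p,Q \right)} = - 3 \frac{p}{63} = - \frac{p}{21}$)
$\sqrt{G{\left(34,q{\left(-5,-1 \right)} \right)} - 41275} = \sqrt{\left(- \frac{1}{21}\right) 34 - 41275} = \sqrt{- \frac{34}{21} - 41275} = \sqrt{- \frac{866809}{21}} = \frac{i \sqrt{18202989}}{21}$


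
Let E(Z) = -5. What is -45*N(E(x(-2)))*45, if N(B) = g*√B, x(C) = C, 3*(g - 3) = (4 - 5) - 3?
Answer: -3375*I*√5 ≈ -7546.7*I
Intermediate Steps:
g = 5/3 (g = 3 + ((4 - 5) - 3)/3 = 3 + (-1 - 3)/3 = 3 + (⅓)*(-4) = 3 - 4/3 = 5/3 ≈ 1.6667)
N(B) = 5*√B/3
-45*N(E(x(-2)))*45 = -75*√(-5)*45 = -75*I*√5*45 = -3375*I*√5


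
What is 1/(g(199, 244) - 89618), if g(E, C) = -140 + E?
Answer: -1/89559 ≈ -1.1166e-5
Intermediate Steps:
1/(g(199, 244) - 89618) = 1/((-140 + 199) - 89618) = 1/(59 - 89618) = 1/(-89559) = -1/89559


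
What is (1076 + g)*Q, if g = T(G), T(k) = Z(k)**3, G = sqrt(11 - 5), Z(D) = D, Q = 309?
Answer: 332484 + 1854*sqrt(6) ≈ 3.3703e+5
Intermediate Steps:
G = sqrt(6) ≈ 2.4495
T(k) = k**3
g = 6*sqrt(6) (g = (sqrt(6))**3 = 6*sqrt(6) ≈ 14.697)
(1076 + g)*Q = (1076 + 6*sqrt(6))*309 = 332484 + 1854*sqrt(6)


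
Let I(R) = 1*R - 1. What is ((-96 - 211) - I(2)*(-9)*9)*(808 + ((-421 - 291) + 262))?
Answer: -80908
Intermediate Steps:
I(R) = -1 + R (I(R) = R - 1 = -1 + R)
((-96 - 211) - I(2)*(-9)*9)*(808 + ((-421 - 291) + 262)) = ((-96 - 211) - (-1 + 2)*(-9)*9)*(808 + ((-421 - 291) + 262)) = (-307 - 1*(-9)*9)*(808 + (-712 + 262)) = (-307 - (-9)*9)*(808 - 450) = (-307 - 1*(-81))*358 = (-307 + 81)*358 = -226*358 = -80908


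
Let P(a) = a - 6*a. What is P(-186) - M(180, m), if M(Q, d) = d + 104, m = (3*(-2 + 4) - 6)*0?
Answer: 826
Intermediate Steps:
m = 0 (m = (3*2 - 6)*0 = (6 - 6)*0 = 0*0 = 0)
M(Q, d) = 104 + d
P(a) = -5*a
P(-186) - M(180, m) = -5*(-186) - (104 + 0) = 930 - 1*104 = 930 - 104 = 826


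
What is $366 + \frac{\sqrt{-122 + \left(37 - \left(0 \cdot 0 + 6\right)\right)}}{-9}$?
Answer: $366 - \frac{i \sqrt{91}}{9} \approx 366.0 - 1.0599 i$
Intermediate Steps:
$366 + \frac{\sqrt{-122 + \left(37 - \left(0 \cdot 0 + 6\right)\right)}}{-9} = 366 + \sqrt{-122 + \left(37 - \left(0 + 6\right)\right)} \left(- \frac{1}{9}\right) = 366 + \sqrt{-122 + \left(37 - 6\right)} \left(- \frac{1}{9}\right) = 366 + \sqrt{-122 + 31} \left(- \frac{1}{9}\right) = 366 + \sqrt{-91} \left(- \frac{1}{9}\right) = 366 + i \sqrt{91} \left(- \frac{1}{9}\right) = 366 - \frac{i \sqrt{91}}{9}$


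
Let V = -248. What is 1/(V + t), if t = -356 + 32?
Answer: -1/572 ≈ -0.0017483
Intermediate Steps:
t = -324
1/(V + t) = 1/(-248 - 324) = 1/(-572) = -1/572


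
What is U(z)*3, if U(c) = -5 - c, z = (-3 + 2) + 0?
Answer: -12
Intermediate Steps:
z = -1 (z = -1 + 0 = -1)
U(z)*3 = (-5 - 1*(-1))*3 = (-5 + 1)*3 = -4*3 = -12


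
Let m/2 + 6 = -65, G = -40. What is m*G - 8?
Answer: 5672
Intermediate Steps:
m = -142 (m = -12 + 2*(-65) = -12 - 130 = -142)
m*G - 8 = -142*(-40) - 8 = 5680 - 8 = 5672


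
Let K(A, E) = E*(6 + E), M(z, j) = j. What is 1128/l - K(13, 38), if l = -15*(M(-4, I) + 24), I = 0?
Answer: -25127/15 ≈ -1675.1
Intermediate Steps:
l = -360 (l = -15*(0 + 24) = -15*24 = -360)
1128/l - K(13, 38) = 1128/(-360) - 38*(6 + 38) = 1128*(-1/360) - 38*44 = -47/15 - 1*1672 = -47/15 - 1672 = -25127/15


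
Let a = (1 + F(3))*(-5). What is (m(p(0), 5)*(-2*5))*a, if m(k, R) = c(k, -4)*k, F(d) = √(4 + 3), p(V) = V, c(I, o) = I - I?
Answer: 0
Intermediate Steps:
c(I, o) = 0
F(d) = √7
a = -5 - 5*√7 (a = (1 + √7)*(-5) = -5 - 5*√7 ≈ -18.229)
m(k, R) = 0 (m(k, R) = 0*k = 0)
(m(p(0), 5)*(-2*5))*a = (0*(-2*5))*(-5 - 5*√7) = (0*(-10))*(-5 - 5*√7) = 0*(-5 - 5*√7) = 0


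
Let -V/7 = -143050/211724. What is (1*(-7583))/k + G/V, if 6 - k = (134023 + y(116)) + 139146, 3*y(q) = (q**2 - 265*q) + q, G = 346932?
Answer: 29466786867661839/401702066675 ≈ 73355.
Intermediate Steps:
V = 500675/105862 (V = -(-1001350)/211724 = -7*(-71525/105862) = 500675/105862 ≈ 4.7295)
y(q) = -88*q + q**2/3 (y(q) = ((q**2 - 265*q) + q)/3 = (q**2 - 264*q)/3 = -88*q + q**2/3)
k = -802321/3 (k = 6 - ((134023 + (1/3)*116*(-264 + 116)) + 139146) = 6 - ((134023 + (1/3)*116*(-148)) + 139146) = 6 - ((134023 - 17168/3) + 139146) = 6 - (384901/3 + 139146) = 6 - 1*802339/3 = 6 - 802339/3 = -802321/3 ≈ -2.6744e+5)
(1*(-7583))/k + G/V = (1*(-7583))/(-802321/3) + 346932/(500675/105862) = -7583*(-3/802321) + 346932*(105862/500675) = 22749/802321 + 36726915384/500675 = 29466786867661839/401702066675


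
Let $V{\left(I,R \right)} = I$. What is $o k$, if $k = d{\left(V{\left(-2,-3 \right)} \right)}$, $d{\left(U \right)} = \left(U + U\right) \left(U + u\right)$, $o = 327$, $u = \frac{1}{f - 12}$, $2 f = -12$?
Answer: $\frac{8066}{3} \approx 2688.7$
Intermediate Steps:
$f = -6$ ($f = \frac{1}{2} \left(-12\right) = -6$)
$u = - \frac{1}{18}$ ($u = \frac{1}{-6 - 12} = \frac{1}{-18} = - \frac{1}{18} \approx -0.055556$)
$d{\left(U \right)} = 2 U \left(- \frac{1}{18} + U\right)$ ($d{\left(U \right)} = \left(U + U\right) \left(U - \frac{1}{18}\right) = 2 U \left(- \frac{1}{18} + U\right)$)
$k = \frac{74}{9}$ ($k = \frac{1}{9} \left(-2\right) \left(-1 + 18 \left(-2\right)\right) = \frac{1}{9} \left(-2\right) \left(-1 - 36\right) = \frac{1}{9} \left(-2\right) \left(-37\right) = \frac{74}{9} \approx 8.2222$)
$o k = 327 \cdot \frac{74}{9} = \frac{8066}{3}$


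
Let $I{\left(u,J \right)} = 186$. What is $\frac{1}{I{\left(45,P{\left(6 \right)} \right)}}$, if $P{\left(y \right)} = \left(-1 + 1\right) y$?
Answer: $\frac{1}{186} \approx 0.0053763$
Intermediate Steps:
$P{\left(y \right)} = 0$ ($P{\left(y \right)} = 0 y = 0$)
$\frac{1}{I{\left(45,P{\left(6 \right)} \right)}} = \frac{1}{186}$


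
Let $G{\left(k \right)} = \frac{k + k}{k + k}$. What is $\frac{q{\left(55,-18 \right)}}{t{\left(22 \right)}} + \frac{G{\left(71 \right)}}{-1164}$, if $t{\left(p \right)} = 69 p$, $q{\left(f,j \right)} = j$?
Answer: $- \frac{3745}{294492} \approx -0.012717$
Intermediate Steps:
$G{\left(k \right)} = 1$ ($G{\left(k \right)} = \frac{2 k}{2 k} = 2 k \frac{1}{2 k} = 1$)
$\frac{q{\left(55,-18 \right)}}{t{\left(22 \right)}} + \frac{G{\left(71 \right)}}{-1164} = - \frac{18}{69 \cdot 22} + 1 \frac{1}{-1164} = - \frac{18}{1518} + 1 \left(- \frac{1}{1164}\right) = \left(-18\right) \frac{1}{1518} - \frac{1}{1164} = - \frac{3}{253} - \frac{1}{1164} = - \frac{3745}{294492}$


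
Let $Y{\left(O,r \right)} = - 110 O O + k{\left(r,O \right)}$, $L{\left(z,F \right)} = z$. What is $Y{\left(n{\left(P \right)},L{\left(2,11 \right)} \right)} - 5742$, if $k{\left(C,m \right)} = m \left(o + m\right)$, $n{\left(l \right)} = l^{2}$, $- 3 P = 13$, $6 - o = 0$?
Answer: $- \frac{3569125}{81} \approx -44063.0$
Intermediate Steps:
$o = 6$ ($o = 6 - 0 = 6 + 0 = 6$)
$P = - \frac{13}{3}$ ($P = \left(- \frac{1}{3}\right) 13 = - \frac{13}{3} \approx -4.3333$)
$k{\left(C,m \right)} = m \left(6 + m\right)$
$Y{\left(O,r \right)} = - 110 O^{2} + O \left(6 + O\right)$ ($Y{\left(O,r \right)} = - 110 O O + O \left(6 + O\right) = - 110 O^{2} + O \left(6 + O\right)$)
$Y{\left(n{\left(P \right)},L{\left(2,11 \right)} \right)} - 5742 = \left(- \frac{13}{3}\right)^{2} \left(6 - 109 \left(- \frac{13}{3}\right)^{2}\right) - 5742 = \frac{169 \left(6 - \frac{18421}{9}\right)}{9} - 5742 = \frac{169}{9} \left(- \frac{18367}{9}\right) - 5742 = - \frac{3104023}{81} - 5742 = - \frac{3569125}{81}$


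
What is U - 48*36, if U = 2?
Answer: -1726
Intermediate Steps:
U - 48*36 = 2 - 48*36 = 2 - 1728 = -1726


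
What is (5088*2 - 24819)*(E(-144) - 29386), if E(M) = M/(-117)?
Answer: 5593655286/13 ≈ 4.3028e+8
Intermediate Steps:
E(M) = -M/117 (E(M) = M*(-1/117) = -M/117)
(5088*2 - 24819)*(E(-144) - 29386) = (5088*2 - 24819)*(-1/117*(-144) - 29386) = (10176 - 24819)*(16/13 - 29386) = -14643*(-382002/13) = 5593655286/13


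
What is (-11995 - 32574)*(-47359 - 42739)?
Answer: 4015577762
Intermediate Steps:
(-11995 - 32574)*(-47359 - 42739) = -44569*(-90098) = 4015577762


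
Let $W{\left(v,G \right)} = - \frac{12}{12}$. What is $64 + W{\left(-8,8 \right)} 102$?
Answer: $-38$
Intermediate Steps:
$W{\left(v,G \right)} = -1$ ($W{\left(v,G \right)} = \left(-12\right) \frac{1}{12} = -1$)
$64 + W{\left(-8,8 \right)} 102 = 64 - 102 = -38$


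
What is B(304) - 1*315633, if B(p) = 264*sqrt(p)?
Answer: -315633 + 1056*sqrt(19) ≈ -3.1103e+5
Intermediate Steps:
B(304) - 1*315633 = 264*sqrt(304) - 1*315633 = 264*(4*sqrt(19)) - 315633 = 1056*sqrt(19) - 315633 = -315633 + 1056*sqrt(19)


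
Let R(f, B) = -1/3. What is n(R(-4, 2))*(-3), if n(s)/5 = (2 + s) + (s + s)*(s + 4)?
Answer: 35/3 ≈ 11.667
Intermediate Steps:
R(f, B) = -1/3 (R(f, B) = -1*1/3 = -1/3)
n(s) = 10 + 5*s + 10*s*(4 + s) (n(s) = 5*((2 + s) + (s + s)*(s + 4)) = 5*((2 + s) + (2*s)*(4 + s)) = 5*((2 + s) + 2*s*(4 + s)) = 5*(2 + s + 2*s*(4 + s)) = 10 + 5*s + 10*s*(4 + s))
n(R(-4, 2))*(-3) = (10 + 10*(-1/3)**2 + 45*(-1/3))*(-3) = (10 + 10*(1/9) - 15)*(-3) = (10 + 10/9 - 15)*(-3) = -35/9*(-3) = 35/3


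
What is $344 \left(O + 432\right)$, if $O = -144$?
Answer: $99072$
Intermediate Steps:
$344 \left(O + 432\right) = 344 \left(-144 + 432\right) = 344 \cdot 288 = 99072$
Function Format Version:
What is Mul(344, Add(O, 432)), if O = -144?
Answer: 99072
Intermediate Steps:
Mul(344, Add(O, 432)) = Mul(344, Add(-144, 432)) = Mul(344, 288) = 99072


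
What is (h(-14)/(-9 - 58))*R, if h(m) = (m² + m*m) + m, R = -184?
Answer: 69552/67 ≈ 1038.1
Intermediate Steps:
h(m) = m + 2*m² (h(m) = (m² + m²) + m = 2*m² + m = m + 2*m²)
(h(-14)/(-9 - 58))*R = ((-14*(1 + 2*(-14)))/(-9 - 58))*(-184) = (-14*(1 - 28)/(-67))*(-184) = (-14*(-27)*(-1/67))*(-184) = (378*(-1/67))*(-184) = -378/67*(-184) = 69552/67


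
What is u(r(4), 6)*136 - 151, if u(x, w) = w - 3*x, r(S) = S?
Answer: -967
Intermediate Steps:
u(r(4), 6)*136 - 151 = (6 - 3*4)*136 - 151 = (6 - 12)*136 - 151 = -6*136 - 151 = -816 - 151 = -967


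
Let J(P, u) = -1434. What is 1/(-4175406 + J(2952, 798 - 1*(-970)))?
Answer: -1/4176840 ≈ -2.3942e-7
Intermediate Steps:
1/(-4175406 + J(2952, 798 - 1*(-970))) = 1/(-4175406 - 1434) = 1/(-4176840) = -1/4176840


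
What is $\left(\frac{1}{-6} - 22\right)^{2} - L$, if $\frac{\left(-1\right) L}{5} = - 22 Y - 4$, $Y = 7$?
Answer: $- \frac{10751}{36} \approx -298.64$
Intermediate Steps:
$L = 790$ ($L = - 5 \left(\left(-22\right) 7 - 4\right) = - 5 \left(-154 - 4\right) = \left(-5\right) \left(-158\right) = 790$)
$\left(\frac{1}{-6} - 22\right)^{2} - L = \left(\frac{1}{-6} - 22\right)^{2} - 790 = \left(- \frac{1}{6} - 22\right)^{2} - 790 = \left(- \frac{133}{6}\right)^{2} - 790 = \frac{17689}{36} - 790 = - \frac{10751}{36}$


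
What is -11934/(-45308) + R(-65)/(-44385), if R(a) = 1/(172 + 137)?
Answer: 81837173501/310698817110 ≈ 0.26340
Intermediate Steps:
R(a) = 1/309
-11934/(-45308) + R(-65)/(-44385) = -11934/(-45308) + (1/309)/(-44385) = -11934*(-1/45308) + (1/309)*(-1/44385) = 5967/22654 - 1/13714965 = 81837173501/310698817110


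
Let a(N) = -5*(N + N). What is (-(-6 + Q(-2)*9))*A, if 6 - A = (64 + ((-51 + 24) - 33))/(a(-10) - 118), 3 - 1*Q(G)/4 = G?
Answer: -3248/3 ≈ -1082.7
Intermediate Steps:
Q(G) = 12 - 4*G
a(N) = -10*N
A = 56/9 (A = 6 - (64 + ((-51 + 24) - 33))/(-10*(-10) - 118) = 6 - (64 + (-27 - 33))/(100 - 118) = 6 - (64 - 60)/(-18) = 6 - 4*(-1)/18 = 6 - 1*(-2/9) = 6 + 2/9 = 56/9 ≈ 6.2222)
(-(-6 + Q(-2)*9))*A = -(-6 + (12 - 4*(-2))*9)*(56/9) = -(-6 + (12 + 8)*9)*(56/9) = -(-6 + 20*9)*(56/9) = -(-6 + 180)*(56/9) = -1*174*(56/9) = -174*56/9 = -3248/3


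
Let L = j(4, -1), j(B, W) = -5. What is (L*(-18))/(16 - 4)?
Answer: 15/2 ≈ 7.5000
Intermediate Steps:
L = -5
(L*(-18))/(16 - 4) = (-5*(-18))/(16 - 4) = 90/12 = 90*(1/12) = 15/2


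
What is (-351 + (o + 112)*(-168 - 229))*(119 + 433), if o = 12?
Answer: -27367608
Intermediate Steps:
(-351 + (o + 112)*(-168 - 229))*(119 + 433) = (-351 + (12 + 112)*(-168 - 229))*(119 + 433) = (-351 + 124*(-397))*552 = (-351 - 49228)*552 = -49579*552 = -27367608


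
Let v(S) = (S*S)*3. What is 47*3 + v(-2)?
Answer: 153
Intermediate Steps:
v(S) = 3*S² (v(S) = S²*3 = 3*S²)
47*3 + v(-2) = 47*3 + 3*(-2)² = 141 + 3*4 = 141 + 12 = 153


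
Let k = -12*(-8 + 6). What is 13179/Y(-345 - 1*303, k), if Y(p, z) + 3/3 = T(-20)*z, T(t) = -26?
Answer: -13179/625 ≈ -21.086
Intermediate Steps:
k = 24 (k = -12*(-2) = 24)
Y(p, z) = -1 - 26*z
13179/Y(-345 - 1*303, k) = 13179/(-1 - 26*24) = 13179/(-1 - 624) = 13179/(-625) = 13179*(-1/625) = -13179/625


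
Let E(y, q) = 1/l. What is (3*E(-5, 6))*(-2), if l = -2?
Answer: 3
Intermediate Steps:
E(y, q) = -½ (E(y, q) = 1/(-2) = -½)
(3*E(-5, 6))*(-2) = (3*(-½))*(-2) = -3/2*(-2) = 3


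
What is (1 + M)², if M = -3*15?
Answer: 1936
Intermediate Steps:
M = -45
(1 + M)² = (1 - 45)² = (-44)² = 1936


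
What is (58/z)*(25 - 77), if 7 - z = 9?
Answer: 1508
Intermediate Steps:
z = -2 (z = 7 - 1*9 = 7 - 9 = -2)
(58/z)*(25 - 77) = (58/(-2))*(25 - 77) = (58*(-½))*(-52) = -29*(-52) = 1508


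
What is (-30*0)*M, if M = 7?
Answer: 0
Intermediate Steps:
(-30*0)*M = -30*0*7 = 0*7 = 0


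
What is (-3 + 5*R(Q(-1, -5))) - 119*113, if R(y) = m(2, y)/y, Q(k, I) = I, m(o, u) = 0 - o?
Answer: -13448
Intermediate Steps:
m(o, u) = -o
R(y) = -2/y (R(y) = (-1*2)/y = -2/y)
(-3 + 5*R(Q(-1, -5))) - 119*113 = (-3 + 5*(-2/(-5))) - 119*113 = (-3 + 5*(-2*(-1/5))) - 13447 = (-3 + 5*(2/5)) - 13447 = (-3 + 2) - 13447 = -1 - 13447 = -13448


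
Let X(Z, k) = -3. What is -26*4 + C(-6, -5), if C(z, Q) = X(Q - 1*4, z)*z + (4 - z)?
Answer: -76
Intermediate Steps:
C(z, Q) = 4 - 4*z (C(z, Q) = -3*z + (4 - z) = 4 - 4*z)
-26*4 + C(-6, -5) = -26*4 + (4 - 4*(-6)) = -104 + (4 + 24) = -104 + 28 = -76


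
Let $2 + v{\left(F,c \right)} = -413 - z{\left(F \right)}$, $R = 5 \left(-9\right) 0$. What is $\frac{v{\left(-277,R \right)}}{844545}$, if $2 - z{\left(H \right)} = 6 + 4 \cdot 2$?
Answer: $- \frac{31}{64965} \approx -0.00047718$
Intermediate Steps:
$z{\left(H \right)} = -12$ ($z{\left(H \right)} = 2 - \left(6 + 4 \cdot 2\right) = 2 - \left(6 + 8\right) = 2 - 14 = -12$)
$R = 0$ ($R = \left(-45\right) 0 = 0$)
$v{\left(F,c \right)} = -403$ ($v{\left(F,c \right)} = -2 - 401 = -403$)
$\frac{v{\left(-277,R \right)}}{844545} = - \frac{403}{844545} = \left(-403\right) \frac{1}{844545} = - \frac{31}{64965}$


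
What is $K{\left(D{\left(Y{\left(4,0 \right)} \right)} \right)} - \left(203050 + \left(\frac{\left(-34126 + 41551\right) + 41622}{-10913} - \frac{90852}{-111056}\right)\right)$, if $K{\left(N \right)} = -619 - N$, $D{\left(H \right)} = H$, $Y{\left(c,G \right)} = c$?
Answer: $- \frac{61709469404097}{302988532} \approx -2.0367 \cdot 10^{5}$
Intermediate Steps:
$K{\left(D{\left(Y{\left(4,0 \right)} \right)} \right)} - \left(203050 + \left(\frac{\left(-34126 + 41551\right) + 41622}{-10913} - \frac{90852}{-111056}\right)\right) = \left(-619 - 4\right) - \left(203050 + \left(\frac{\left(-34126 + 41551\right) + 41622}{-10913} - \frac{90852}{-111056}\right)\right) = \left(-619 - 4\right) - \left(203050 + \left(\left(7425 + 41622\right) \left(- \frac{1}{10913}\right) - - \frac{22713}{27764}\right)\right) = -623 - \left(203050 + \left(49047 \left(- \frac{1}{10913}\right) + \frac{22713}{27764}\right)\right) = -623 - \left(203050 + \left(- \frac{49047}{10913} + \frac{22713}{27764}\right)\right) = -623 - \left(203050 - \frac{1113873939}{302988532}\right) = -623 - \frac{61520707548661}{302988532} = - \frac{61709469404097}{302988532}$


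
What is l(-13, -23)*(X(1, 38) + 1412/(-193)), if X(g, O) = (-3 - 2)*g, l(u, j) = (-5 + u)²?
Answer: -770148/193 ≈ -3990.4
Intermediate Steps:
X(g, O) = -5*g
l(-13, -23)*(X(1, 38) + 1412/(-193)) = (-5 - 13)²*(-5*1 + 1412/(-193)) = (-18)²*(-5 + 1412*(-1/193)) = 324*(-5 - 1412/193) = 324*(-2377/193) = -770148/193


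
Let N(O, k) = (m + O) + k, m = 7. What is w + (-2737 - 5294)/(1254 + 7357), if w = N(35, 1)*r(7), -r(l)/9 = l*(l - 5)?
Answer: -46662429/8611 ≈ -5418.9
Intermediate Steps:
r(l) = -9*l*(-5 + l) (r(l) = -9*l*(l - 5) = -9*l*(-5 + l))
N(O, k) = 7 + O + k (N(O, k) = (7 + O) + k = 7 + O + k)
w = -5418 (w = (7 + 35 + 1)*(9*7*(5 - 1*7)) = 43*(9*7*(5 - 7)) = 43*(9*7*(-2)) = 43*(-126) = -5418)
w + (-2737 - 5294)/(1254 + 7357) = -5418 + (-2737 - 5294)/(1254 + 7357) = -5418 - 8031/8611 = -46662429/8611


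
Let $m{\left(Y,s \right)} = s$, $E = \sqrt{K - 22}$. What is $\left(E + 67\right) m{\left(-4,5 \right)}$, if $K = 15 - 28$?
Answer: $335 + 5 i \sqrt{35} \approx 335.0 + 29.58 i$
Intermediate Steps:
$K = -13$
$E = i \sqrt{35}$ ($E = \sqrt{-13 - 22} = \sqrt{-35} = i \sqrt{35} \approx 5.9161 i$)
$\left(E + 67\right) m{\left(-4,5 \right)} = \left(i \sqrt{35} + 67\right) 5 = \left(67 + i \sqrt{35}\right) 5 = 335 + 5 i \sqrt{35}$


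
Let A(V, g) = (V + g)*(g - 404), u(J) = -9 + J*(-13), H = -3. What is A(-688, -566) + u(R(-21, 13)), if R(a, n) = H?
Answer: 1216410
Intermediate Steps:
R(a, n) = -3
u(J) = -9 - 13*J
A(V, g) = (-404 + g)*(V + g) (A(V, g) = (V + g)*(-404 + g) = (-404 + g)*(V + g))
A(-688, -566) + u(R(-21, 13)) = ((-566)**2 - 404*(-688) - 404*(-566) - 688*(-566)) + (-9 - 13*(-3)) = (320356 + 277952 + 228664 + 389408) + (-9 + 39) = 1216380 + 30 = 1216410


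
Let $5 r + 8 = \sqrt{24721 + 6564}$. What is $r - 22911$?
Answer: $- \frac{114563}{5} + \frac{\sqrt{31285}}{5} \approx -22877.0$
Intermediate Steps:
$r = - \frac{8}{5} + \frac{\sqrt{31285}}{5}$ ($r = - \frac{8}{5} + \frac{\sqrt{24721 + 6564}}{5} = - \frac{8}{5} + \frac{\sqrt{31285}}{5} \approx 33.775$)
$r - 22911 = \left(- \frac{8}{5} + \frac{\sqrt{31285}}{5}\right) - 22911 = - \frac{114563}{5} + \frac{\sqrt{31285}}{5}$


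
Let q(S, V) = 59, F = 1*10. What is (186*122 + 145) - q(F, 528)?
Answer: 22778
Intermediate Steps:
F = 10
(186*122 + 145) - q(F, 528) = (186*122 + 145) - 1*59 = (22692 + 145) - 59 = 22837 - 59 = 22778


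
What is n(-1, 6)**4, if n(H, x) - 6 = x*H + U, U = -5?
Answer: 625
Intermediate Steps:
n(H, x) = 1 + H*x (n(H, x) = 6 + (x*H - 5) = 6 + (H*x - 5) = 6 + (-5 + H*x) = 1 + H*x)
n(-1, 6)**4 = (1 - 1*6)**4 = (1 - 6)**4 = (-5)**4 = 625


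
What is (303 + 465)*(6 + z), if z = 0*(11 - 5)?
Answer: 4608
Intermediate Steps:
z = 0 (z = 0*6 = 0)
(303 + 465)*(6 + z) = (303 + 465)*(6 + 0) = 768*6 = 4608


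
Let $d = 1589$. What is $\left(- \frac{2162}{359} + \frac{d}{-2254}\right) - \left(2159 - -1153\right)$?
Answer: $- \frac{383638233}{115598} \approx -3318.7$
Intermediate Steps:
$\left(- \frac{2162}{359} + \frac{d}{-2254}\right) - \left(2159 - -1153\right) = \left(- \frac{2162}{359} + \frac{1589}{-2254}\right) - \left(2159 - -1153\right) = \left(\left(-2162\right) \frac{1}{359} + 1589 \left(- \frac{1}{2254}\right)\right) - \left(2159 + 1153\right) = \left(- \frac{2162}{359} - \frac{227}{322}\right) - 3312 = - \frac{777657}{115598} - 3312 = - \frac{383638233}{115598}$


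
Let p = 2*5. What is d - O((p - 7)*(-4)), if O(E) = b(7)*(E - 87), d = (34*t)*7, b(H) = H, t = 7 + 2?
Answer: 2835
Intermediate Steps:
t = 9
p = 10
d = 2142 (d = (34*9)*7 = 306*7 = 2142)
O(E) = -609 + 7*E (O(E) = 7*(E - 87) = 7*(-87 + E) = -609 + 7*E)
d - O((p - 7)*(-4)) = 2142 - (-609 + 7*((10 - 7)*(-4))) = 2142 - (-609 + 7*(3*(-4))) = 2142 - (-609 + 7*(-12)) = 2142 - (-609 - 84) = 2142 - 1*(-693) = 2142 + 693 = 2835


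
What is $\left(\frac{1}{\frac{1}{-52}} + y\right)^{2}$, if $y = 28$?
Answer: $576$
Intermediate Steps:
$\left(\frac{1}{\frac{1}{-52}} + y\right)^{2} = \left(\frac{1}{\frac{1}{-52}} + 28\right)^{2} = \left(\frac{1}{- \frac{1}{52}} + 28\right)^{2} = \left(-52 + 28\right)^{2} = \left(-24\right)^{2} = 576$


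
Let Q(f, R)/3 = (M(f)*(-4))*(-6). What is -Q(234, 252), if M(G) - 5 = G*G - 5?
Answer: -3942432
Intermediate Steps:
M(G) = G**2 (M(G) = 5 + (G*G - 5) = 5 + (G**2 - 5) = 5 + (-5 + G**2) = G**2)
Q(f, R) = 72*f**2 (Q(f, R) = 3*((f**2*(-4))*(-6)) = 3*(-4*f**2*(-6)) = 3*(24*f**2) = 72*f**2)
-Q(234, 252) = -72*234**2 = -72*54756 = -1*3942432 = -3942432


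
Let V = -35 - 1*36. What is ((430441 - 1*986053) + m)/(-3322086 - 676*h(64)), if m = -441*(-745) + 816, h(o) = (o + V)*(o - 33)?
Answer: 226251/3175394 ≈ 0.071251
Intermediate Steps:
V = -71 (V = -35 - 36 = -71)
h(o) = (-71 + o)*(-33 + o) (h(o) = (o - 71)*(o - 33) = (-71 + o)*(-33 + o))
m = 329361 (m = 328545 + 816 = 329361)
((430441 - 1*986053) + m)/(-3322086 - 676*h(64)) = ((430441 - 1*986053) + 329361)/(-3322086 - 676*(2343 + 64**2 - 104*64)) = ((430441 - 986053) + 329361)/(-3322086 - 676*(2343 + 4096 - 6656)) = (-555612 + 329361)/(-3322086 - 676*(-217)) = -226251/(-3322086 + 146692) = -226251/(-3175394) = -226251*(-1/3175394) = 226251/3175394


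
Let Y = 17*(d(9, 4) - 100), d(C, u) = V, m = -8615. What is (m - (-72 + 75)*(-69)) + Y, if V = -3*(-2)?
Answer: -10006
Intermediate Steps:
V = 6
d(C, u) = 6
Y = -1598 (Y = 17*(6 - 100) = 17*(-94) = -1598)
(m - (-72 + 75)*(-69)) + Y = (-8615 - (-72 + 75)*(-69)) - 1598 = (-8615 - 3*(-69)) - 1598 = (-8615 - 1*(-207)) - 1598 = (-8615 + 207) - 1598 = -8408 - 1598 = -10006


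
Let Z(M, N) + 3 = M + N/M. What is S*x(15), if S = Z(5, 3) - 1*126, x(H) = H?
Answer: -1851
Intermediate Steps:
Z(M, N) = -3 + M + N/M (Z(M, N) = -3 + (M + N/M) = -3 + M + N/M)
S = -617/5 (S = (-3 + 5 + 3/5) - 1*126 = (-3 + 5 + 3*(1/5)) - 126 = (-3 + 5 + 3/5) - 126 = 13/5 - 126 = -617/5 ≈ -123.40)
S*x(15) = -617/5*15 = -1851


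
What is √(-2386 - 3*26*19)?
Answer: 2*I*√967 ≈ 62.193*I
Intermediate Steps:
√(-2386 - 3*26*19) = √(-2386 - 78*19) = √(-2386 - 1482) = √(-3868) = 2*I*√967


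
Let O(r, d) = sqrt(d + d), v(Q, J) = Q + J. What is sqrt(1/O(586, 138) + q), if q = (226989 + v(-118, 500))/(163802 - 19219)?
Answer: sqrt(626052099743892 + 2884785656682*sqrt(69))/19952454 ≈ 1.2778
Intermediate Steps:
v(Q, J) = J + Q
O(r, d) = sqrt(2)*sqrt(d) (O(r, d) = sqrt(2*d) = sqrt(2)*sqrt(d))
q = 227371/144583 (q = (226989 + (500 - 118))/(163802 - 19219) = (226989 + 382)/144583 = 227371*(1/144583) = 227371/144583 ≈ 1.5726)
sqrt(1/O(586, 138) + q) = sqrt(1/(sqrt(2)*sqrt(138)) + 227371/144583) = sqrt(1/(2*sqrt(69)) + 227371/144583) = sqrt(sqrt(69)/138 + 227371/144583) = sqrt(227371/144583 + sqrt(69)/138)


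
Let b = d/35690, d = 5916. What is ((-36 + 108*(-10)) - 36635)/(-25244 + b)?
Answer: 96238085/64353746 ≈ 1.4955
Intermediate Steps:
b = 2958/17845 (b = 5916/35690 = 5916*(1/35690) = 2958/17845 ≈ 0.16576)
((-36 + 108*(-10)) - 36635)/(-25244 + b) = ((-36 + 108*(-10)) - 36635)/(-25244 + 2958/17845) = ((-36 - 1080) - 36635)/(-450476222/17845) = (-1116 - 36635)*(-17845/450476222) = -37751*(-17845/450476222) = 96238085/64353746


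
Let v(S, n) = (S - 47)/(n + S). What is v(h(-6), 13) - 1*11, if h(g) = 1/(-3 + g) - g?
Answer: -224/17 ≈ -13.176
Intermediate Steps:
v(S, n) = (-47 + S)/(S + n)
v(h(-6), 13) - 1*11 = (-47 + (1 - 1*(-6)² + 3*(-6))/(-3 - 6))/((1 - 1*(-6)² + 3*(-6))/(-3 - 6) + 13) - 1*11 = (-47 + (1 - 1*36 - 18)/(-9))/((1 - 1*36 - 18)/(-9) + 13) - 11 = (-47 - (1 - 36 - 18)/9)/(-(1 - 36 - 18)/9 + 13) - 11 = (-47 - ⅑*(-53))/(-⅑*(-53) + 13) - 11 = (-47 + 53/9)/(53/9 + 13) - 11 = -370/9/(170/9) - 11 = (9/170)*(-370/9) - 11 = -37/17 - 11 = -224/17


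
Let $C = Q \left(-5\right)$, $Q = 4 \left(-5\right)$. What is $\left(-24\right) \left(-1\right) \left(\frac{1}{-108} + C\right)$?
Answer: $\frac{21598}{9} \approx 2399.8$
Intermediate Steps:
$Q = -20$
$C = 100$ ($C = \left(-20\right) \left(-5\right) = 100$)
$\left(-24\right) \left(-1\right) \left(\frac{1}{-108} + C\right) = \left(-24\right) \left(-1\right) \left(\frac{1}{-108} + 100\right) = 24 \left(- \frac{1}{108} + 100\right) = 24 \cdot \frac{10799}{108} = \frac{21598}{9}$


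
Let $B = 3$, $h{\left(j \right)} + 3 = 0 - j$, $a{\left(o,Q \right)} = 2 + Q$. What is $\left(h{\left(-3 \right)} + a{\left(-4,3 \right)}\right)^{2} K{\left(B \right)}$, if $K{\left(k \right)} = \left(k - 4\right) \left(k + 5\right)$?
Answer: $-200$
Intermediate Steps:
$h{\left(j \right)} = -3 - j$ ($h{\left(j \right)} = -3 + \left(0 - j\right) = -3 - j$)
$K{\left(k \right)} = \left(-4 + k\right) \left(5 + k\right)$
$\left(h{\left(-3 \right)} + a{\left(-4,3 \right)}\right)^{2} K{\left(B \right)} = \left(\left(-3 - -3\right) + \left(2 + 3\right)\right)^{2} \left(-20 + 3 + 3^{2}\right) = \left(\left(-3 + 3\right) + 5\right)^{2} \left(-20 + 3 + 9\right) = \left(0 + 5\right)^{2} \left(-8\right) = 5^{2} \left(-8\right) = 25 \left(-8\right) = -200$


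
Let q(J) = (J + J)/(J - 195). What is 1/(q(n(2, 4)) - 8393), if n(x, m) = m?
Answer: -191/1603071 ≈ -0.00011915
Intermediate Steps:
q(J) = 2*J/(-195 + J) (q(J) = (2*J)/(-195 + J) = 2*J/(-195 + J))
1/(q(n(2, 4)) - 8393) = 1/(2*4/(-195 + 4) - 8393) = 1/(2*4/(-191) - 8393) = 1/(2*4*(-1/191) - 8393) = 1/(-8/191 - 8393) = 1/(-1603071/191) = -191/1603071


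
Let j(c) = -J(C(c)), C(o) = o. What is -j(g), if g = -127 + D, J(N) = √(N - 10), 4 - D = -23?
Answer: I*√110 ≈ 10.488*I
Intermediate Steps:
D = 27 (D = 4 - 1*(-23) = 4 + 23 = 27)
J(N) = √(-10 + N)
g = -100 (g = -127 + 27 = -100)
j(c) = -√(-10 + c)
-j(g) = -(-1)*√(-10 - 100) = -(-1)*√(-110) = -(-1)*I*√110 = I*√110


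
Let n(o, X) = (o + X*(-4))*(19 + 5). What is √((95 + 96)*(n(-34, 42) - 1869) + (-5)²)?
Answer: I*√1282922 ≈ 1132.7*I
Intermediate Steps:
n(o, X) = -96*X + 24*o (n(o, X) = (o - 4*X)*24 = -96*X + 24*o)
√((95 + 96)*(n(-34, 42) - 1869) + (-5)²) = √((95 + 96)*((-96*42 + 24*(-34)) - 1869) + (-5)²) = √(191*((-4032 - 816) - 1869) + 25) = √(191*(-4848 - 1869) + 25) = √(191*(-6717) + 25) = √(-1282947 + 25) = √(-1282922) = I*√1282922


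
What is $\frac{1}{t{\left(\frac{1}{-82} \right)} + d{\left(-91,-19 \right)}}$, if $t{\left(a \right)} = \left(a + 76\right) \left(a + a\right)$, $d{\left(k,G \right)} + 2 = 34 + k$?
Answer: $- \frac{3362}{204589} \approx -0.016433$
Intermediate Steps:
$d{\left(k,G \right)} = 32 + k$ ($d{\left(k,G \right)} = -2 + \left(34 + k\right) = 32 + k$)
$t{\left(a \right)} = 2 a \left(76 + a\right)$ ($t{\left(a \right)} = \left(76 + a\right) 2 a = 2 a \left(76 + a\right)$)
$\frac{1}{t{\left(\frac{1}{-82} \right)} + d{\left(-91,-19 \right)}} = \frac{1}{\frac{2 \left(76 + \frac{1}{-82}\right)}{-82} + \left(32 - 91\right)} = \frac{1}{2 \left(- \frac{1}{82}\right) \left(76 - \frac{1}{82}\right) - 59} = \frac{1}{2 \left(- \frac{1}{82}\right) \frac{6231}{82} - 59} = \frac{1}{- \frac{6231}{3362} - 59} = \frac{1}{- \frac{204589}{3362}} = - \frac{3362}{204589}$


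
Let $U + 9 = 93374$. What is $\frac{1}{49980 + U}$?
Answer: $\frac{1}{143345} \approx 6.9762 \cdot 10^{-6}$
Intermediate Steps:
$U = 93365$ ($U = -9 + 93374 = 93365$)
$\frac{1}{49980 + U} = \frac{1}{49980 + 93365} = \frac{1}{143345}$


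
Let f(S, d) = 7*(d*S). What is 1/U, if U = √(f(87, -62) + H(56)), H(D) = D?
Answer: -I*√37702/37702 ≈ -0.0051501*I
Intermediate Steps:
f(S, d) = 7*S*d (f(S, d) = 7*(S*d) = 7*S*d)
U = I*√37702 (U = √(7*87*(-62) + 56) = √(-37758 + 56) = √(-37702) = I*√37702 ≈ 194.17*I)
1/U = 1/(I*√37702) = -I*√37702/37702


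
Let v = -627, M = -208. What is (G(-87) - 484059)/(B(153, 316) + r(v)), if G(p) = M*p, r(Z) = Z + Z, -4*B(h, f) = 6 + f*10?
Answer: 931926/4091 ≈ 227.80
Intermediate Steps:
B(h, f) = -3/2 - 5*f/2 (B(h, f) = -(6 + f*10)/4 = -(6 + 10*f)/4 = -3/2 - 5*f/2)
r(Z) = 2*Z
G(p) = -208*p
(G(-87) - 484059)/(B(153, 316) + r(v)) = (-208*(-87) - 484059)/((-3/2 - 5/2*316) + 2*(-627)) = (18096 - 484059)/((-3/2 - 790) - 1254) = -465963/(-1583/2 - 1254) = -465963/(-4091/2) = -465963*(-2/4091) = 931926/4091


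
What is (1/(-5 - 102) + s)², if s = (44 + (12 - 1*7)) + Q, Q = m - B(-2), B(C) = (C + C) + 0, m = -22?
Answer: 10995856/11449 ≈ 960.42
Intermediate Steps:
B(C) = 2*C (B(C) = 2*C + 0 = 2*C)
Q = -18 (Q = -22 - 2*(-2) = -22 - 1*(-4) = -22 + 4 = -18)
s = 31 (s = (44 + (12 - 1*7)) - 18 = (44 + (12 - 7)) - 18 = (44 + 5) - 18 = 49 - 18 = 31)
(1/(-5 - 102) + s)² = (1/(-5 - 102) + 31)² = (1/(-107) + 31)² = (-1/107 + 31)² = (3316/107)² = 10995856/11449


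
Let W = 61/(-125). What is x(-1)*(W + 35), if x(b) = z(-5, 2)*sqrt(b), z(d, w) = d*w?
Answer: -8628*I/25 ≈ -345.12*I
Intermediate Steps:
W = -61/125 (W = 61*(-1/125) = -61/125 ≈ -0.48800)
x(b) = -10*sqrt(b) (x(b) = (-5*2)*sqrt(b) = -10*sqrt(b))
x(-1)*(W + 35) = (-10*I)*(-61/125 + 35) = -10*I*(4314/125) = -8628*I/25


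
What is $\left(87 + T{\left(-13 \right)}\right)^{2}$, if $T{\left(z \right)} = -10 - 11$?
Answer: $4356$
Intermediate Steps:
$T{\left(z \right)} = -21$ ($T{\left(z \right)} = -10 - 11 = -21$)
$\left(87 + T{\left(-13 \right)}\right)^{2} = \left(87 - 21\right)^{2} = 66^{2} = 4356$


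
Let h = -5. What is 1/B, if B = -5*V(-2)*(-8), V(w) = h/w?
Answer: 1/100 ≈ 0.010000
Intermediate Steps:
V(w) = -5/w
B = 100 (B = -(-25)/(-2)*(-8) = -(-25)*(-1)/2*(-8) = -5*5/2*(-8) = -25/2*(-8) = 100)
1/B = 1/100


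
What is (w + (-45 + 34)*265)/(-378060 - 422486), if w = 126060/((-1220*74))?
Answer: 13164613/3613664644 ≈ 0.0036430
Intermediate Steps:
w = -6303/4514 (w = 126060/(-90280) = 126060*(-1/90280) = -6303/4514 ≈ -1.3963)
(w + (-45 + 34)*265)/(-378060 - 422486) = (-6303/4514 + (-45 + 34)*265)/(-378060 - 422486) = (-6303/4514 - 11*265)/(-800546) = (-6303/4514 - 2915)*(-1/800546) = -13164613/4514*(-1/800546) = 13164613/3613664644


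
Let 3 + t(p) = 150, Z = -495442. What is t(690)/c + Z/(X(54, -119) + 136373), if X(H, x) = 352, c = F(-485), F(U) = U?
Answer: -52077589/13262325 ≈ -3.9267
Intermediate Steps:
c = -485
t(p) = 147 (t(p) = -3 + 150 = 147)
t(690)/c + Z/(X(54, -119) + 136373) = 147/(-485) - 495442/(352 + 136373) = 147*(-1/485) - 495442/136725 = -147/485 - 495442*1/136725 = -147/485 - 495442/136725 = -52077589/13262325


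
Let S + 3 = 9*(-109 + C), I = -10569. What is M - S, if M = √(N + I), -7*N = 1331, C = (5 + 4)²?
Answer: 255 + I*√527198/7 ≈ 255.0 + 103.73*I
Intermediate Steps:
C = 81 (C = 9² = 81)
N = -1331/7 (N = -⅐*1331 = -1331/7 ≈ -190.14)
M = I*√527198/7 (M = √(-1331/7 - 10569) = √(-75314/7) = I*√527198/7 ≈ 103.73*I)
S = -255 (S = -3 + 9*(-109 + 81) = -3 + 9*(-28) = -3 - 252 = -255)
M - S = I*√527198/7 - 1*(-255) = I*√527198/7 + 255 = 255 + I*√527198/7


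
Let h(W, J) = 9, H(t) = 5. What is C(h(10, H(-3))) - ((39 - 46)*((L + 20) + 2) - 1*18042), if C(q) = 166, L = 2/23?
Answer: 422340/23 ≈ 18363.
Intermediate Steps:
L = 2/23 (L = 2*(1/23) = 2/23 ≈ 0.086957)
C(h(10, H(-3))) - ((39 - 46)*((L + 20) + 2) - 1*18042) = 166 - ((39 - 46)*((2/23 + 20) + 2) - 1*18042) = 166 - (-7*(462/23 + 2) - 18042) = 166 - (-7*508/23 - 18042) = 166 - (-3556/23 - 18042) = 166 - 1*(-418522/23) = 166 + 418522/23 = 422340/23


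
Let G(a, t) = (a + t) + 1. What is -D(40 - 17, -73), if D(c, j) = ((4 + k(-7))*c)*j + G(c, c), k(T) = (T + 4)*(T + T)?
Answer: 77187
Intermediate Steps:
G(a, t) = 1 + a + t
k(T) = 2*T*(4 + T) (k(T) = (4 + T)*(2*T) = 2*T*(4 + T))
D(c, j) = 1 + 2*c + 46*c*j (D(c, j) = ((4 + 2*(-7)*(4 - 7))*c)*j + (1 + c + c) = ((4 + 2*(-7)*(-3))*c)*j + (1 + 2*c) = ((4 + 42)*c)*j + (1 + 2*c) = (46*c)*j + (1 + 2*c) = 46*c*j + (1 + 2*c) = 1 + 2*c + 46*c*j)
-D(40 - 17, -73) = -(1 + 2*(40 - 17) + 46*(40 - 17)*(-73)) = -(1 + 2*23 + 46*23*(-73)) = -(1 + 46 - 77234) = -1*(-77187) = 77187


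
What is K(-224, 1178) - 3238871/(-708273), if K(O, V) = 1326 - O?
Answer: 1101062021/708273 ≈ 1554.6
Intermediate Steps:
K(-224, 1178) - 3238871/(-708273) = (1326 - 1*(-224)) - 3238871/(-708273) = (1326 + 224) - 3238871*(-1)/708273 = 1550 - 1*(-3238871/708273) = 1550 + 3238871/708273 = 1101062021/708273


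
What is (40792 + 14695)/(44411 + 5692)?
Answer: 55487/50103 ≈ 1.1075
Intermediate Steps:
(40792 + 14695)/(44411 + 5692) = 55487/50103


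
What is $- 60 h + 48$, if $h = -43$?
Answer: $2628$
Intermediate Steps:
$- 60 h + 48 = \left(-60\right) \left(-43\right) + 48 = 2580 + 48 = 2628$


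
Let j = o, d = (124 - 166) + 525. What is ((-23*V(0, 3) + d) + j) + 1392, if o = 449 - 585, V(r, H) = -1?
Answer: 1762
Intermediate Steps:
d = 483 (d = -42 + 525 = 483)
o = -136
j = -136
((-23*V(0, 3) + d) + j) + 1392 = ((-23*(-1) + 483) - 136) + 1392 = ((23 + 483) - 136) + 1392 = (506 - 136) + 1392 = 370 + 1392 = 1762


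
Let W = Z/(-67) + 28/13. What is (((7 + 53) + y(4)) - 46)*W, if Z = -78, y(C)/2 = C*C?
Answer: 132940/871 ≈ 152.63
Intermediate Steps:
y(C) = 2*C**2 (y(C) = 2*(C*C) = 2*C**2)
W = 2890/871 (W = -78/(-67) + 28/13 = -78*(-1/67) + 28*(1/13) = 78/67 + 28/13 = 2890/871 ≈ 3.3180)
(((7 + 53) + y(4)) - 46)*W = (((7 + 53) + 2*4**2) - 46)*(2890/871) = ((60 + 2*16) - 46)*(2890/871) = ((60 + 32) - 46)*(2890/871) = (92 - 46)*(2890/871) = 46*(2890/871) = 132940/871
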